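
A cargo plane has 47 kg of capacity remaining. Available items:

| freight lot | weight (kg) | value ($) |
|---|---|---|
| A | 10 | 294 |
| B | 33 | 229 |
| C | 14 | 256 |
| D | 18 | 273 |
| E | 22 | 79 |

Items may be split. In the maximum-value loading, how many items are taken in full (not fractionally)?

Greedy by value/weight ratio, highest first.
Order: A (294/10=29.40) > C (256/14=18.29) > D (273/18=15.17) > B (229/33=6.94) > E (79/22=3.59)
Fill: take A (10 @ 294) → take C (14 @ 256) → take D (18 @ 273) → take 5/33 of B → 34.70; 47/47 used.
3 item(s) taken whole; one partial (take 5/33 of B).

3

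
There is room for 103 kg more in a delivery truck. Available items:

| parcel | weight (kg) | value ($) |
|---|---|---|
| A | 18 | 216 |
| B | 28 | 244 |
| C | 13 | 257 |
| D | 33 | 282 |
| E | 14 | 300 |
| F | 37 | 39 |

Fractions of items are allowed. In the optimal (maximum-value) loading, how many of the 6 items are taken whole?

4

Greedy by value/weight ratio, highest first.
Order: E (300/14=21.43) > C (257/13=19.77) > A (216/18=12.00) > B (244/28=8.71) > D (282/33=8.55) > F (39/37=1.05)
Fill: take E (14 @ 300) → take C (13 @ 257) → take A (18 @ 216) → take B (28 @ 244) → take 30/33 of D → 256.36; 103/103 used.
4 item(s) taken whole; one partial (take 30/33 of D).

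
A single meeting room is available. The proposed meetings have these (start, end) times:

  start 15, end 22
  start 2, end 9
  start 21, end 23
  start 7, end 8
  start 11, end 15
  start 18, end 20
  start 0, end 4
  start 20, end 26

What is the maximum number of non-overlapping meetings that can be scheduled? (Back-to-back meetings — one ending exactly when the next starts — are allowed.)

5

By end time: (0,4), (7,8), (2,9), (11,15), (18,20), (15,22), (21,23), (20,26).
Pick (0,4); next start ≥ 4 → (7,8); next start ≥ 8 → (11,15); next start ≥ 15 → (18,20); next start ≥ 20 → (21,23).
Selected 5 meetings.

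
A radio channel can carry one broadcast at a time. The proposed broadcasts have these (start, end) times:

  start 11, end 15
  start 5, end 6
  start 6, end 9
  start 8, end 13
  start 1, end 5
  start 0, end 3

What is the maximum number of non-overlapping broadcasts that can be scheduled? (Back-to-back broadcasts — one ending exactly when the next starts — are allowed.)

Sorted by end: (0,3)  (1,5)  (5,6)  (6,9)  (8,13)  (11,15)
take (0,3); skip (1,5); take (5,6); take (6,9); skip (8,13); take (11,15).
Selected 4 broadcasts.

4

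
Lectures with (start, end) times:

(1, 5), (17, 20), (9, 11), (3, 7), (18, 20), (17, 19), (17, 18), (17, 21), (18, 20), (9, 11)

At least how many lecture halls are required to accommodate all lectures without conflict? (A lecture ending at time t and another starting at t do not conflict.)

starts: [1, 3, 9, 9, 17, 17, 17, 17, 18, 18]
ends:   [5, 7, 11, 11, 18, 19, 20, 20, 20, 21]
s1→1 s3→2 e5→1 e7→0 s9→1 s9→2 e11→1 e11→0 s17→1 s17→2 s17→3 s17→4 e18→3 s18→4 s18→5  — peak 5.

5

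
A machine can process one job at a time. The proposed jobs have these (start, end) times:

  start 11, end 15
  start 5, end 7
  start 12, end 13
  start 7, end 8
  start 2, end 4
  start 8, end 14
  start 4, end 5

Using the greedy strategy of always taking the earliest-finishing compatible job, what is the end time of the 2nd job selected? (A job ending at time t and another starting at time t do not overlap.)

Greedy by earliest finish: after sorting by end time, pick each interval compatible with the last pick.
Sorted by end: (2,4)  (4,5)  (5,7)  (7,8)  (12,13)  (8,14)  (11,15)
take (2,4); take (4,5); take (5,7); take (7,8); take (12,13).
Selected: (2,4) (4,5) (5,7) (7,8) (12,13)

5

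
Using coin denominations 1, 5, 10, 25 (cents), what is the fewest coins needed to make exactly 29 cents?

Greedy: take as many of the largest coin as possible, then repeat with the remainder.
29 − 1×25→4 − 4×1→0
Total coins = 1 + 4 = 5

5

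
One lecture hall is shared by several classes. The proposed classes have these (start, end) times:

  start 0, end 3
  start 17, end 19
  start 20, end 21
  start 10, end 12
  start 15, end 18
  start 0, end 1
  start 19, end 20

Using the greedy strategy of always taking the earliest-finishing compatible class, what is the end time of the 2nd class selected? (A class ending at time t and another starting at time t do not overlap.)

Greedy by earliest finish: after sorting by end time, pick each interval compatible with the last pick.
By end time: (0,1), (0,3), (10,12), (15,18), (17,19), (19,20), (20,21).
Pick (0,1); next start ≥ 1 → (10,12); next start ≥ 12 → (15,18); next start ≥ 18 → (19,20); next start ≥ 20 → (20,21).
Selected: (0,1) (10,12) (15,18) (19,20) (20,21)

12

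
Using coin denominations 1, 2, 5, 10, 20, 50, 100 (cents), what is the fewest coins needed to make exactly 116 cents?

4

116 = 1×100 + 1×10 + 1×5 + 1×1
Total coins = 1 + 1 + 1 + 1 = 4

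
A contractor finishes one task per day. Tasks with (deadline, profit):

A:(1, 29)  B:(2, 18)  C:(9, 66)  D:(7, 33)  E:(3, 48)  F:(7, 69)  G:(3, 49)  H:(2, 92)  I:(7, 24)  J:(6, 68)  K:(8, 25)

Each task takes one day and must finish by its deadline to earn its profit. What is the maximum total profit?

Take jobs in profit order; each goes to the latest open slot no later than its deadline.
Profit order: H=92 F=69 J=68 C=66 G=49 E=48 D=33 A=29 K=25 I=24 B=18
Assign: H→slot 2, F→slot 7, J→slot 6, C→slot 9, G→slot 3, E→slot 1, D→slot 5, A skipped, K→slot 8, I→slot 4, B skipped.
Slots: [1:E] [2:H] [3:G] [4:I] [5:D] [6:J] [7:F] [8:K] [9:C]
Profit = 48 + 92 + 49 + 24 + 33 + 68 + 69 + 25 + 66 = 474

474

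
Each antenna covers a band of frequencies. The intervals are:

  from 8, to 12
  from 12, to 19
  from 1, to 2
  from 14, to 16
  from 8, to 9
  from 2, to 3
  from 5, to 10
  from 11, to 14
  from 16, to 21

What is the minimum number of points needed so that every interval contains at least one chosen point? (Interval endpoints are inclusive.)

4

By right end: [1,2]  [2,3]  [8,9]  [5,10]  [8,12]  [11,14]  [14,16]  [12,19]  [16,21]
[1,2] uncovered → point at 2; [8,9] uncovered → point at 9; [11,14] uncovered → point at 14; [16,21] uncovered → point at 21.
Points: 2, 9, 14, 21 (4 total).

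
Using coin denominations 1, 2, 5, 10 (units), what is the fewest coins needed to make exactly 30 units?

Greedy: take as many of the largest coin as possible, then repeat with the remainder.
30 = 3×10
Total coins = 3 = 3

3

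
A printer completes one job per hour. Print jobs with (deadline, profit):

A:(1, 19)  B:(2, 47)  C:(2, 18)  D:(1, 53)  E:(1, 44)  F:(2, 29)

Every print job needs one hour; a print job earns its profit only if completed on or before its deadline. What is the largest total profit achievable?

100

Take jobs in profit order; each goes to the latest open slot no later than its deadline.
Profit order: D=53 B=47 E=44 F=29 A=19 C=18
Assign: D→slot 1, B→slot 2, E skipped, F skipped, A skipped, C skipped.
Slots: [1:D] [2:B]
Profit = 53 + 47 = 100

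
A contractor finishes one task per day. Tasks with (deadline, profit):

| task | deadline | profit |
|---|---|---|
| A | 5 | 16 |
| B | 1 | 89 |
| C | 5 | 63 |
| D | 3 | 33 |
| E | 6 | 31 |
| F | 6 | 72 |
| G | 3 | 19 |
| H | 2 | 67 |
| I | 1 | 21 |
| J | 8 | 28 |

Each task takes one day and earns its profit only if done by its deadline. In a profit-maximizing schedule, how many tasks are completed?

By profit: B(d1,89), F(d6,72), H(d2,67), C(d5,63), D(d3,33), E(d6,31), J(d8,28), I(d1,21), G(d3,19), A(d5,16)
B→slot 1; F→slot 6; H→slot 2; C→slot 5; D→slot 3; E→slot 4; J→slot 8; I skipped; G skipped; A skipped.
7 of 10 scheduled.

7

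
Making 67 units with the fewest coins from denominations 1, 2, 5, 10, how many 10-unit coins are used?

Greedy: take as many of the largest coin as possible, then repeat with the remainder.
67 − 6×10→7 − 1×5→2 − 1×2→0
Count of 10: 6

6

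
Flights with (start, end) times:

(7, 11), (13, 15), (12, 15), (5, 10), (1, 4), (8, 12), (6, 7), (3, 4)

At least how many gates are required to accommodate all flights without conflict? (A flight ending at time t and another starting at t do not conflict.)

3

starts: [1, 3, 5, 6, 7, 8, 12, 13]
ends:   [4, 4, 7, 10, 11, 12, 15, 15]
s1→1 s3→2 e4→1 e4→0 s5→1 s6→2 e7→1 s7→2 s8→3  — peak 3.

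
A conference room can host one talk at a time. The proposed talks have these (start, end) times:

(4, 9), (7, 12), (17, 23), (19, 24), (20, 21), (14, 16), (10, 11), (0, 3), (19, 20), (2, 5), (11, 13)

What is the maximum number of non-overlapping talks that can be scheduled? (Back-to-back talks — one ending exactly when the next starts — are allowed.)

7

Sort by end time and greedily take each interval whose start is ≥ the last chosen end.
By end time: (0,3), (2,5), (4,9), (10,11), (7,12), (11,13), (14,16), (19,20), (20,21), (17,23), (19,24).
Pick (0,3); next start ≥ 3 → (4,9); next start ≥ 9 → (10,11); next start ≥ 11 → (11,13); next start ≥ 13 → (14,16); next start ≥ 16 → (19,20); next start ≥ 20 → (20,21).
Selected 7 talks.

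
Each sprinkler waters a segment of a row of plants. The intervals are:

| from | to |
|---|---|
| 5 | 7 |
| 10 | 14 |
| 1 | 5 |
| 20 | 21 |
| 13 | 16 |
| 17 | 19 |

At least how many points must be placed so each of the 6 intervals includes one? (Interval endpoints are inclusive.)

4

Sorted: [1,5] [5,7] [10,14] [13,16] [17,19] [20,21]
{[1,5],[5,7]} hit by 5; {[10,14],[13,16]} hit by 14; {[17,19]} hit by 19; {[20,21]} hit by 21.
Points: 5, 14, 19, 21 (4 total).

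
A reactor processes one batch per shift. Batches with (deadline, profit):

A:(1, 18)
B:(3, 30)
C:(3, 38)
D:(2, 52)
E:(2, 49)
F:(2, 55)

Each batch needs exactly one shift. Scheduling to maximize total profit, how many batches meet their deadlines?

By profit: F(d2,55), D(d2,52), E(d2,49), C(d3,38), B(d3,30), A(d1,18)
F→slot 2; D→slot 1; E skipped; C→slot 3; B skipped; A skipped.
3 of 6 scheduled.

3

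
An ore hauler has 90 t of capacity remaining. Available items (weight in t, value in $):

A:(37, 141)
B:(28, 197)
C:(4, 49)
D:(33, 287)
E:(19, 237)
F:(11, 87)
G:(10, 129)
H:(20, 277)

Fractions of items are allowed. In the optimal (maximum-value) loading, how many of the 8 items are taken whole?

Order: H (277/20=13.85) > G (129/10=12.90) > E (237/19=12.47) > C (49/4=12.25) > D (287/33=8.70) > F (87/11=7.91) > B (197/28=7.04) > A (141/37=3.81)
Fill: take H (20 @ 277) → take G (10 @ 129) → take E (19 @ 237) → take C (4 @ 49) → take D (33 @ 287) → take 4/11 of F → 31.64; 90/90 used.
5 item(s) taken whole; one partial (take 4/11 of F).

5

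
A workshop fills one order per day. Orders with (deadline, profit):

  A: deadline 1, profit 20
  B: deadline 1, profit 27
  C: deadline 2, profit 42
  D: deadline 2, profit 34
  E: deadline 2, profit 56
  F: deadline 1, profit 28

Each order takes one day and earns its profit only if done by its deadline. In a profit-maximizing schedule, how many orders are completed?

2

Sort by profit descending; place each in the latest free slot ≤ its deadline.
By profit: E(d2,56), C(d2,42), D(d2,34), F(d1,28), B(d1,27), A(d1,20)
E→slot 2; C→slot 1; D skipped; F skipped; B skipped; A skipped.
2 of 6 scheduled.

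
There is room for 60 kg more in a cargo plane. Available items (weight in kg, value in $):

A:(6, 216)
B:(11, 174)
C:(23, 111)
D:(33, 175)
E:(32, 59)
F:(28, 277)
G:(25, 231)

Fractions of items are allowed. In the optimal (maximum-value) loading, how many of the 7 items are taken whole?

3

Ratios (sorted): A 36.00, B 15.82, F 9.89, G 9.24, D 5.30, C 4.83, E 1.84
take A (6 @ 216); take B (11 @ 174); take F (28 @ 277); take 15/25 of G → 138.60. Capacity used 60/60.
3 item(s) taken whole; one partial (take 15/25 of G).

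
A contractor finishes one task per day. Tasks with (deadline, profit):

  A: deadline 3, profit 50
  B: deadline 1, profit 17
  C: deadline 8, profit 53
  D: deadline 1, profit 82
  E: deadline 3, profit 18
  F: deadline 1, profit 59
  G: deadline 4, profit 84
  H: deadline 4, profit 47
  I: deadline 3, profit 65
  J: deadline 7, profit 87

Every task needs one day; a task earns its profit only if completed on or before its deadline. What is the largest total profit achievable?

421

Take jobs in profit order; each goes to the latest open slot no later than its deadline.
By profit: J(d7,87), G(d4,84), D(d1,82), I(d3,65), F(d1,59), C(d8,53), A(d3,50), H(d4,47), E(d3,18), B(d1,17)
J→slot 7; G→slot 4; D→slot 1; I→slot 3; F skipped; C→slot 8; A→slot 2; H skipped; E skipped; B skipped.
Profit = 82 + 50 + 65 + 84 + 87 + 53 = 421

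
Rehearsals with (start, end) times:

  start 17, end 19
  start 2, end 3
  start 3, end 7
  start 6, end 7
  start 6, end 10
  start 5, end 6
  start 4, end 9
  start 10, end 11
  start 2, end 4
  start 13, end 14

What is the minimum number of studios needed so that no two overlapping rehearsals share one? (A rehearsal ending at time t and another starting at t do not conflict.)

Count concurrent intervals with a sweep; the peak is the room count.
starts: [2, 2, 3, 4, 5, 6, 6, 10, 13, 17]
ends:   [3, 4, 6, 7, 7, 9, 10, 11, 14, 19]
s2→1 s2→2 e3→1 s3→2 e4→1 s4→2 s5→3 e6→2 s6→3 s6→4  — peak 4.

4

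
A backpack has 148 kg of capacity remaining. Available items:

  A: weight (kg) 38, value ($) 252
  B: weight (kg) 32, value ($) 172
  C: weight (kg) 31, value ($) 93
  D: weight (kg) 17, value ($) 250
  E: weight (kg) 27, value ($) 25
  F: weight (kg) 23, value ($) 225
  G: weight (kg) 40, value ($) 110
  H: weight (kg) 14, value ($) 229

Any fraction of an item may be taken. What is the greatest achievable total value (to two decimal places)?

1200.00

Sort by value per unit weight and fill in that order.
Ratios (sorted): H 16.36, D 14.71, F 9.78, A 6.63, B 5.38, C 3.00, G 2.75, E 0.93
take H (14 @ 229); take D (17 @ 250); take F (23 @ 225); take A (38 @ 252); take B (32 @ 172); take 24/31 of C → 72.00. Capacity used 148/148.
Total value = 1200.00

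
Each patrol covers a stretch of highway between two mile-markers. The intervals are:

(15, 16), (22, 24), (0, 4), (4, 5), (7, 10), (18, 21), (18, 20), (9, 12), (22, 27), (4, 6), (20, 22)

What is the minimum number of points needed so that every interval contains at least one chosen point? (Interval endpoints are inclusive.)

5

By right end: [0,4]  [4,5]  [4,6]  [7,10]  [9,12]  [15,16]  [18,20]  [18,21]  [20,22]  [22,24]  [22,27]
[0,4] uncovered → point at 4; [7,10] uncovered → point at 10; [15,16] uncovered → point at 16; [18,20] uncovered → point at 20; [22,24] uncovered → point at 24.
Points: 4, 10, 16, 20, 24 (5 total).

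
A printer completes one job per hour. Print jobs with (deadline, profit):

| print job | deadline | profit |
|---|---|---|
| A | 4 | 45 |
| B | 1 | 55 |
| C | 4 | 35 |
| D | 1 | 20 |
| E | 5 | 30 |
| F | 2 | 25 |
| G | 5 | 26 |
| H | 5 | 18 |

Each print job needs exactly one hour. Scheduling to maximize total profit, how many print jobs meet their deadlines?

Profit order: B=55 A=45 C=35 E=30 G=26 F=25 D=20 H=18
Assign: B→slot 1, A→slot 4, C→slot 3, E→slot 5, G→slot 2, F skipped, D skipped, H skipped.
Slots: [1:B] [2:G] [3:C] [4:A] [5:E]
5 of 8 scheduled.

5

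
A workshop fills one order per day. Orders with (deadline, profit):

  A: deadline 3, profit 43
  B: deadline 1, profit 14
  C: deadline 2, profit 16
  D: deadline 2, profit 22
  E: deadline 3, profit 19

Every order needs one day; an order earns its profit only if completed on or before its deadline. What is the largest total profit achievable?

84

Profit order: A=43 D=22 E=19 C=16 B=14
Assign: A→slot 3, D→slot 2, E→slot 1, C skipped, B skipped.
Slots: [1:E] [2:D] [3:A]
Profit = 19 + 22 + 43 = 84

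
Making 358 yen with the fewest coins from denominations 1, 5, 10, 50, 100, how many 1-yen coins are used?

3

Use the largest denomination that fits, subtract, and repeat.
358 − 3×100→58 − 1×50→8 − 1×5→3 − 3×1→0
Count of 1: 3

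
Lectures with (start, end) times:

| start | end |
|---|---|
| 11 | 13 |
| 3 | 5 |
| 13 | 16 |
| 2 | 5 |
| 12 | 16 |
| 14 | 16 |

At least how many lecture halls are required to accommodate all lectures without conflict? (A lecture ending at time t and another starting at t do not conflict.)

Count concurrent intervals with a sweep; the peak is the room count.
starts: [2, 3, 11, 12, 13, 14]
ends:   [5, 5, 13, 16, 16, 16]
s2→1 s3→2 e5→1 e5→0 s11→1 s12→2 e13→1 s13→2 s14→3  — peak 3.

3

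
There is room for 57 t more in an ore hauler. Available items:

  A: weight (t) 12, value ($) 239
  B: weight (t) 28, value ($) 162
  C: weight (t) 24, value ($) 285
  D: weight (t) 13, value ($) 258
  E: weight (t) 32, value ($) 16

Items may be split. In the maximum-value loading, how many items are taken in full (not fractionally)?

Order: A (239/12=19.92) > D (258/13=19.85) > C (285/24=11.88) > B (162/28=5.79) > E (16/32=0.50)
Fill: take A (12 @ 239) → take D (13 @ 258) → take C (24 @ 285) → take 8/28 of B → 46.29; 57/57 used.
3 item(s) taken whole; one partial (take 8/28 of B).

3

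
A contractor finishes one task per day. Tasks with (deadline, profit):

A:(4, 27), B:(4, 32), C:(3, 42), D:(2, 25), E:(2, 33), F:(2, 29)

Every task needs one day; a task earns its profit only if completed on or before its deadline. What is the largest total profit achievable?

136

By profit: C(d3,42), E(d2,33), B(d4,32), F(d2,29), A(d4,27), D(d2,25)
C→slot 3; E→slot 2; B→slot 4; F→slot 1; A skipped; D skipped.
Profit = 29 + 33 + 42 + 32 = 136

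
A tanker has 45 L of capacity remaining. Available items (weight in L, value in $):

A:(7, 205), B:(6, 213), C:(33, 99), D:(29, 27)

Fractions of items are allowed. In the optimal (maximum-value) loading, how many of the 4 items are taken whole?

Greedy by value/weight ratio, highest first.
Order: B (213/6=35.50) > A (205/7=29.29) > C (99/33=3.00) > D (27/29=0.93)
Fill: take B (6 @ 213) → take A (7 @ 205) → take 32/33 of C → 96.00; 45/45 used.
2 item(s) taken whole; one partial (take 32/33 of C).

2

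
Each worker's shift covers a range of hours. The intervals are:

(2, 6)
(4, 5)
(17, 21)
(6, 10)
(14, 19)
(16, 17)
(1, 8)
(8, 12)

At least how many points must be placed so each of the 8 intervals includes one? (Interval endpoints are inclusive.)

Process intervals by earliest right end; each time one isn't hit yet, stab at its right endpoint.
By right end: [4,5]  [2,6]  [1,8]  [6,10]  [8,12]  [16,17]  [14,19]  [17,21]
[4,5] uncovered → point at 5; [6,10] uncovered → point at 10; [16,17] uncovered → point at 17.
Points: 5, 10, 17 (3 total).

3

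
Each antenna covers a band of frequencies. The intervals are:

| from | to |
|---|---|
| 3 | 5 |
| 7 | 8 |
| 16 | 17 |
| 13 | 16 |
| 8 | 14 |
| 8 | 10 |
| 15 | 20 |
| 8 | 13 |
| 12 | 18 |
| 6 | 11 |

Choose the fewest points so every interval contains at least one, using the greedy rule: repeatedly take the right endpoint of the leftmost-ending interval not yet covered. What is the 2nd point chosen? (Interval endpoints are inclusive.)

8

Sorted: [3,5] [7,8] [8,10] [6,11] [8,13] [8,14] [13,16] [16,17] [12,18] [15,20]
{[3,5]} hit by 5; {[7,8],[8,10],[6,11],[8,13],[8,14]} hit by 8; {[13,16],[16,17],[12,18],[15,20]} hit by 16.
Points: 5, 8, 16 (3 total).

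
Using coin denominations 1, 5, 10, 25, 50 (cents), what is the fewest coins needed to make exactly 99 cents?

8

Greedy: take as many of the largest coin as possible, then repeat with the remainder.
99 = 1×50 + 1×25 + 2×10 + 4×1
Total coins = 1 + 1 + 2 + 4 = 8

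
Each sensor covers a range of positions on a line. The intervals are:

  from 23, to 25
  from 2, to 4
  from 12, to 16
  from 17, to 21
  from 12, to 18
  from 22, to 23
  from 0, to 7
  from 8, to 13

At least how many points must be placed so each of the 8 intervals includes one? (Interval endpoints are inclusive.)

By right end: [2,4]  [0,7]  [8,13]  [12,16]  [12,18]  [17,21]  [22,23]  [23,25]
[2,4] uncovered → point at 4; [8,13] uncovered → point at 13; [17,21] uncovered → point at 21; [22,23] uncovered → point at 23.
Points: 4, 13, 21, 23 (4 total).

4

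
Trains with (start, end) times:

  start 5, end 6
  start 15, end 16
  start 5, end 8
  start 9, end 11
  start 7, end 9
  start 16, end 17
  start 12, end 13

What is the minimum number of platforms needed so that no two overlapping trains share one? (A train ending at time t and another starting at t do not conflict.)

Events (time:±→running): 5:+→1 5:+→2 … peak 2.

2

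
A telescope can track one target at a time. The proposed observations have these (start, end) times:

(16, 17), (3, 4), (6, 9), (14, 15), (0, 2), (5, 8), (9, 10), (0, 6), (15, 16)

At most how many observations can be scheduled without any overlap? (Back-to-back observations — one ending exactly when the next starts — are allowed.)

Greedy by earliest finish: after sorting by end time, pick each interval compatible with the last pick.
By end time: (0,2), (3,4), (0,6), (5,8), (6,9), (9,10), (14,15), (15,16), (16,17).
Pick (0,2); next start ≥ 2 → (3,4); next start ≥ 4 → (5,8); next start ≥ 8 → (9,10); next start ≥ 10 → (14,15); next start ≥ 15 → (15,16); next start ≥ 16 → (16,17).
Selected 7 observations.

7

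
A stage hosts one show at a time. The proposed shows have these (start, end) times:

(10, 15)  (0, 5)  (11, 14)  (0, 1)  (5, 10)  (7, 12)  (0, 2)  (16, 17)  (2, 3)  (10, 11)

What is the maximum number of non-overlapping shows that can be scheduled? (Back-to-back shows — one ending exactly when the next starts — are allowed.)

6

By end time: (0,1), (0,2), (2,3), (0,5), (5,10), (10,11), (7,12), (11,14), (10,15), (16,17).
Pick (0,1); next start ≥ 1 → (2,3); next start ≥ 3 → (5,10); next start ≥ 10 → (10,11); next start ≥ 11 → (11,14); next start ≥ 14 → (16,17).
Selected 6 shows.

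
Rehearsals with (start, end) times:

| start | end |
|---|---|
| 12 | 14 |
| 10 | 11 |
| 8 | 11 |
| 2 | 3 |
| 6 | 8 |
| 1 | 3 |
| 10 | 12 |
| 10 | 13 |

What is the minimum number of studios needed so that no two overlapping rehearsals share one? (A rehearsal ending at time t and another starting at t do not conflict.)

4

The answer is the maximum number of intervals overlapping at any instant.
starts: [1, 2, 6, 8, 10, 10, 10, 12]
ends:   [3, 3, 8, 11, 11, 12, 13, 14]
s1→1 s2→2 e3→1 e3→0 s6→1 e8→0 s8→1 s10→2 s10→3 s10→4  — peak 4.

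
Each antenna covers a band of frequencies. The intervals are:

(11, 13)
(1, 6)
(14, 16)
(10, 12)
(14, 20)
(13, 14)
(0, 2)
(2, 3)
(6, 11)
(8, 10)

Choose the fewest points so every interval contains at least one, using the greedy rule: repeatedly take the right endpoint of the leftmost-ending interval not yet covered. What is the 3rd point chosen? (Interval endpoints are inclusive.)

Process intervals by earliest right end; each time one isn't hit yet, stab at its right endpoint.
Sorted: [0,2] [2,3] [1,6] [8,10] [6,11] [10,12] [11,13] [13,14] [14,16] [14,20]
{[0,2],[2,3],[1,6]} hit by 2; {[8,10],[6,11],[10,12]} hit by 10; {[11,13],[13,14]} hit by 13; {[14,16],[14,20]} hit by 16.
Points: 2, 10, 13, 16 (4 total).

13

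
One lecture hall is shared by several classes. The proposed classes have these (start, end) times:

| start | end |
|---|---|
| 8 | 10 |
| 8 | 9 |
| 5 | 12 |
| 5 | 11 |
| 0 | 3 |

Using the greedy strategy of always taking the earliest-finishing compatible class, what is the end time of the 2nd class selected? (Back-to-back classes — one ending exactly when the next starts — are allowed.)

9

Order by finish time; keep every interval that doesn't clash with the previous kept one.
Sorted by end: (0,3)  (8,9)  (8,10)  (5,11)  (5,12)
take (0,3); take (8,9); skip (8,10); skip (5,11).
Selected: (0,3) (8,9)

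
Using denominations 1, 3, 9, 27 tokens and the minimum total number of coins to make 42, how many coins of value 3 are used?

Use the largest denomination that fits, subtract, and repeat.
42 − 1×27→15 − 1×9→6 − 2×3→0
Count of 3: 2

2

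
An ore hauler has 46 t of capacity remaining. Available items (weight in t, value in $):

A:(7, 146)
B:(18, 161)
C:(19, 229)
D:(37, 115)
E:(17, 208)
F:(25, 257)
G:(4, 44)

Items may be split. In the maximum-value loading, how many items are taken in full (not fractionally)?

3

Order: A (146/7=20.86) > E (208/17=12.24) > C (229/19=12.05) > G (44/4=11.00) > F (257/25=10.28) > B (161/18=8.94) > D (115/37=3.11)
Fill: take A (7 @ 146) → take E (17 @ 208) → take C (19 @ 229) → take 3/4 of G → 33.00; 46/46 used.
3 item(s) taken whole; one partial (take 3/4 of G).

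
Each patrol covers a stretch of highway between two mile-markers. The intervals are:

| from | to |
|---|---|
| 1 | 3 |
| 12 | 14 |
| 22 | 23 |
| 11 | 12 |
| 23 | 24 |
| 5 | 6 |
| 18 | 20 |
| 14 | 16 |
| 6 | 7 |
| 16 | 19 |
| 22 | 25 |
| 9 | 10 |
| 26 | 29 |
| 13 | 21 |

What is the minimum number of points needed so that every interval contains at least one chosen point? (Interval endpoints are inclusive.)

By right end: [1,3]  [5,6]  [6,7]  [9,10]  [11,12]  [12,14]  [14,16]  [16,19]  [18,20]  [13,21]  [22,23]  [23,24]  [22,25]  [26,29]
[1,3] uncovered → point at 3; [5,6] uncovered → point at 6; [9,10] uncovered → point at 10; [11,12] uncovered → point at 12; [14,16] uncovered → point at 16; [18,20] uncovered → point at 20; [22,23] uncovered → point at 23; [26,29] uncovered → point at 29.
Points: 3, 6, 10, 12, 16, 20, 23, 29 (8 total).

8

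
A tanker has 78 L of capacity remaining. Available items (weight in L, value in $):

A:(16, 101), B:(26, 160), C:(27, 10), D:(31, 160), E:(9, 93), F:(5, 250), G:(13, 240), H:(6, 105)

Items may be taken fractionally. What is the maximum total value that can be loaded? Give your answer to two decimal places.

964.48

Greedy by value/weight ratio, highest first.
Ratios (sorted): F 50.00, G 18.46, H 17.50, E 10.33, A 6.31, B 6.15, D 5.16, C 0.37
take F (5 @ 250); take G (13 @ 240); take H (6 @ 105); take E (9 @ 93); take A (16 @ 101); take B (26 @ 160); take 3/31 of D → 15.48. Capacity used 78/78.
Total value = 964.48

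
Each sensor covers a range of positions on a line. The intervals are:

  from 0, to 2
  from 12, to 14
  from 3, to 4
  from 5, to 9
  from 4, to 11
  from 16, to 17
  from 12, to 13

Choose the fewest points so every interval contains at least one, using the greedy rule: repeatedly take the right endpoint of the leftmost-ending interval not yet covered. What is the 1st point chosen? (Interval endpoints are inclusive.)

2

Process intervals by earliest right end; each time one isn't hit yet, stab at its right endpoint.
By right end: [0,2]  [3,4]  [5,9]  [4,11]  [12,13]  [12,14]  [16,17]
[0,2] uncovered → point at 2; [3,4] uncovered → point at 4; [5,9] uncovered → point at 9; [12,13] uncovered → point at 13; [16,17] uncovered → point at 17.
Points: 2, 4, 9, 13, 17 (5 total).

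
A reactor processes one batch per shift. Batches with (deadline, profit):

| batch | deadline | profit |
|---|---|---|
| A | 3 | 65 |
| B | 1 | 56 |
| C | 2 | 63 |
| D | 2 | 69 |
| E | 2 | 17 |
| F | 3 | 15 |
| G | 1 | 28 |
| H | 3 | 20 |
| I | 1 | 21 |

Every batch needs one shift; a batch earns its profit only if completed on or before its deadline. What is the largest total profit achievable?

Take jobs in profit order; each goes to the latest open slot no later than its deadline.
Profit order: D=69 A=65 C=63 B=56 G=28 I=21 H=20 E=17 F=15
Assign: D→slot 2, A→slot 3, C→slot 1, B skipped, G skipped, I skipped, H skipped, E skipped, F skipped.
Slots: [1:C] [2:D] [3:A]
Profit = 63 + 69 + 65 = 197

197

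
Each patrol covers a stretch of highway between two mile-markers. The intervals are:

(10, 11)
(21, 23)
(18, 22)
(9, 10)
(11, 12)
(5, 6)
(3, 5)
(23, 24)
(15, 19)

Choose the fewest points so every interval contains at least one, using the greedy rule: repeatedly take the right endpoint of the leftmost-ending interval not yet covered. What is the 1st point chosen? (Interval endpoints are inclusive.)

Sort by right endpoint; whenever an interval is uncovered, place a point at its right end.
By right end: [3,5]  [5,6]  [9,10]  [10,11]  [11,12]  [15,19]  [18,22]  [21,23]  [23,24]
[3,5] uncovered → point at 5; [9,10] uncovered → point at 10; [11,12] uncovered → point at 12; [15,19] uncovered → point at 19; [21,23] uncovered → point at 23.
Points: 5, 10, 12, 19, 23 (5 total).

5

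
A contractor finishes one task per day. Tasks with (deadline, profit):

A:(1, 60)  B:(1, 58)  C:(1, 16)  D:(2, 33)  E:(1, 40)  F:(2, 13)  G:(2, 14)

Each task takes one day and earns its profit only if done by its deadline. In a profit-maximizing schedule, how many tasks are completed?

Profit order: A=60 B=58 E=40 D=33 C=16 G=14 F=13
Assign: A→slot 1, B skipped, E skipped, D→slot 2, C skipped, G skipped, F skipped.
Slots: [1:A] [2:D]
2 of 7 scheduled.

2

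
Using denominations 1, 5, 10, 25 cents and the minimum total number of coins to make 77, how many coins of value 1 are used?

Greedy: take as many of the largest coin as possible, then repeat with the remainder.
77 = 3×25 + 2×1
Count of 1: 2

2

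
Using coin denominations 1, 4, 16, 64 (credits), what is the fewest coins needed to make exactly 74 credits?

74 = 1×64 + 2×4 + 2×1
Total coins = 1 + 2 + 2 = 5

5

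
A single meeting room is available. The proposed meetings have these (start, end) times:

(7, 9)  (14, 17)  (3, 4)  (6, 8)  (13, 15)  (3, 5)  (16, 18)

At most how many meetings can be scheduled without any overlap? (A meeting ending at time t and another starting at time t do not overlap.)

By end time: (3,4), (3,5), (6,8), (7,9), (13,15), (14,17), (16,18).
Pick (3,4); next start ≥ 4 → (6,8); next start ≥ 8 → (13,15); next start ≥ 15 → (16,18).
Selected 4 meetings.

4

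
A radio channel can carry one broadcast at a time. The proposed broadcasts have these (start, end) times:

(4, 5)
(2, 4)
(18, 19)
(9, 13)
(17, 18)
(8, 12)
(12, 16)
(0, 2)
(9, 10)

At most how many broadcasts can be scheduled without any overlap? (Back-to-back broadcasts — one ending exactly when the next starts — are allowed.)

7

Order by finish time; keep every interval that doesn't clash with the previous kept one.
Sorted by end: (0,2)  (2,4)  (4,5)  (9,10)  (8,12)  (9,13)  (12,16)  (17,18)  (18,19)
take (0,2); take (2,4); take (4,5); take (9,10); skip (9,13); take (12,16); take (17,18); take (18,19).
Selected 7 broadcasts.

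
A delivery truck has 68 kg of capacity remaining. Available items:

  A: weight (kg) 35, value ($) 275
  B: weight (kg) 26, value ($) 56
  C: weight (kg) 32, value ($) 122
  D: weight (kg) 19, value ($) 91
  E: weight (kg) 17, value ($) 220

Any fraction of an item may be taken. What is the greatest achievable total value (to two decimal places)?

571.63

Sort by value per unit weight and fill in that order.
Order: E (220/17=12.94) > A (275/35=7.86) > D (91/19=4.79) > C (122/32=3.81) > B (56/26=2.15)
Fill: take E (17 @ 220) → take A (35 @ 275) → take 16/19 of D → 76.63; 68/68 used.
Total value = 571.63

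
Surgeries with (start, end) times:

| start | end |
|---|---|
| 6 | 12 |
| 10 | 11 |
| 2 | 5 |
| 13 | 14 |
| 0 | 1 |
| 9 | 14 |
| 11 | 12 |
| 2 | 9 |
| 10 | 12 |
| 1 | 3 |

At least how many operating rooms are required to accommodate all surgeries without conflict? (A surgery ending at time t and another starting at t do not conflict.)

4

The answer is the maximum number of intervals overlapping at any instant.
starts: [0, 1, 2, 2, 6, 9, 10, 10, 11, 13]
ends:   [1, 3, 5, 9, 11, 12, 12, 12, 14, 14]
s0→1 e1→0 s1→1 s2→2 s2→3 e3→2 e5→1 s6→2 e9→1 s9→2 s10→3 s10→4  — peak 4.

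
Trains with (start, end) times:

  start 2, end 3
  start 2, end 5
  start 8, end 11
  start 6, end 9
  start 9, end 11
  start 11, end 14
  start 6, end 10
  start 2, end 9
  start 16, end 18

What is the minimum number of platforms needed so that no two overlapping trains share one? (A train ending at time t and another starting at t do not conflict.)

The answer is the maximum number of intervals overlapping at any instant.
starts: [2, 2, 2, 6, 6, 8, 9, 11, 16]
ends:   [3, 5, 9, 9, 10, 11, 11, 14, 18]
s2→1 s2→2 s2→3 e3→2 e5→1 s6→2 s6→3 s8→4  — peak 4.

4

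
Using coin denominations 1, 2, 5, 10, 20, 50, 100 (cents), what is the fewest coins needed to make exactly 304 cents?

Greedy: take as many of the largest coin as possible, then repeat with the remainder.
304 − 3×100→4 − 2×2→0
Total coins = 3 + 2 = 5

5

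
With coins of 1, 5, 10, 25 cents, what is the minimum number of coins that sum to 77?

5

Use the largest denomination that fits, subtract, and repeat.
77 − 3×25→2 − 2×1→0
Total coins = 3 + 2 = 5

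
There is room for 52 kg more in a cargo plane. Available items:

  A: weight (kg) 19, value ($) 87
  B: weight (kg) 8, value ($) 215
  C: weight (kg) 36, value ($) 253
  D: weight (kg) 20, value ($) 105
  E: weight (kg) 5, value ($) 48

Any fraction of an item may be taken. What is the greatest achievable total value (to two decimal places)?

531.75

Greedy by value/weight ratio, highest first.
Ratios (sorted): B 26.88, E 9.60, C 7.03, D 5.25, A 4.58
take B (8 @ 215); take E (5 @ 48); take C (36 @ 253); take 3/20 of D → 15.75. Capacity used 52/52.
Total value = 531.75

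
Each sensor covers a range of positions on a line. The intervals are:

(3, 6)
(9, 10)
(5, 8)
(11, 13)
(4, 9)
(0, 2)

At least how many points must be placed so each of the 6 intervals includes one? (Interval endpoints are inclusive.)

Process intervals by earliest right end; each time one isn't hit yet, stab at its right endpoint.
By right end: [0,2]  [3,6]  [5,8]  [4,9]  [9,10]  [11,13]
[0,2] uncovered → point at 2; [3,6] uncovered → point at 6; [9,10] uncovered → point at 10; [11,13] uncovered → point at 13.
Points: 2, 6, 10, 13 (4 total).

4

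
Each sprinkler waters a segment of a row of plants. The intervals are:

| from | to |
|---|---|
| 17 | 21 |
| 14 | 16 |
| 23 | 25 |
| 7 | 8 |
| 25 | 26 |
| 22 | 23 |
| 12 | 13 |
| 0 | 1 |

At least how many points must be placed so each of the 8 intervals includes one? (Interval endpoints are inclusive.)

7

Sort by right endpoint; whenever an interval is uncovered, place a point at its right end.
By right end: [0,1]  [7,8]  [12,13]  [14,16]  [17,21]  [22,23]  [23,25]  [25,26]
[0,1] uncovered → point at 1; [7,8] uncovered → point at 8; [12,13] uncovered → point at 13; [14,16] uncovered → point at 16; [17,21] uncovered → point at 21; [22,23] uncovered → point at 23; [25,26] uncovered → point at 26.
Points: 1, 8, 13, 16, 21, 23, 26 (7 total).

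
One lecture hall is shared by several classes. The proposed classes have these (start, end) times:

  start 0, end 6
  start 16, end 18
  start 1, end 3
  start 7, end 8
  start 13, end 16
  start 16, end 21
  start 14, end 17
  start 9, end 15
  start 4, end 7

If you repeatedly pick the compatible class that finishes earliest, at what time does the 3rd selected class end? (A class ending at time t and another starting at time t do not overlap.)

Greedy by earliest finish: after sorting by end time, pick each interval compatible with the last pick.
Sorted by end: (1,3)  (0,6)  (4,7)  (7,8)  (9,15)  (13,16)  (14,17)  (16,18)  (16,21)
take (1,3); take (4,7); take (7,8); take (9,15); skip (14,17); take (16,18).
Selected: (1,3) (4,7) (7,8) (9,15) (16,18)

8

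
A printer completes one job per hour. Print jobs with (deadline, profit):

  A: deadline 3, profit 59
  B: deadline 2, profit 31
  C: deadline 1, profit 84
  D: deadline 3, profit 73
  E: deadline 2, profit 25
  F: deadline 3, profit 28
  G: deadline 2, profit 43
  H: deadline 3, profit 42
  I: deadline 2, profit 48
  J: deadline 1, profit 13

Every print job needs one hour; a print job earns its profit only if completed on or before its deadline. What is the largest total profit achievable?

Take jobs in profit order; each goes to the latest open slot no later than its deadline.
Profit order: C=84 D=73 A=59 I=48 G=43 H=42 B=31 F=28 E=25 J=13
Assign: C→slot 1, D→slot 3, A→slot 2, I skipped, G skipped, H skipped, B skipped, F skipped, E skipped, J skipped.
Slots: [1:C] [2:A] [3:D]
Profit = 84 + 59 + 73 = 216

216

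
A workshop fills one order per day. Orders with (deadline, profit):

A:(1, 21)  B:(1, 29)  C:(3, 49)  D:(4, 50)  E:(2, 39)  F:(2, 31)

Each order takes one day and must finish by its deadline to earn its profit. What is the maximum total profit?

Profit order: D=50 C=49 E=39 F=31 B=29 A=21
Assign: D→slot 4, C→slot 3, E→slot 2, F→slot 1, B skipped, A skipped.
Slots: [1:F] [2:E] [3:C] [4:D]
Profit = 31 + 39 + 49 + 50 = 169

169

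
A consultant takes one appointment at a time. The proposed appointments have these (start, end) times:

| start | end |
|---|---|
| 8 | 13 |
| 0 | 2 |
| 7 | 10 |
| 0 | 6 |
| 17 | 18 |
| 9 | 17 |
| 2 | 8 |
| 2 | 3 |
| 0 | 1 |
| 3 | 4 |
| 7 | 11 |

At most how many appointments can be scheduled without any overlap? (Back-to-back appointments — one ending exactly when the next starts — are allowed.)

5

Sorted by end: (0,1)  (0,2)  (2,3)  (3,4)  (0,6)  (2,8)  (7,10)  (7,11)  (8,13)  (9,17)  (17,18)
take (0,1); skip (0,2); take (2,3); take (3,4); take (7,10); skip (7,11); skip (8,13); take (17,18).
Selected 5 appointments.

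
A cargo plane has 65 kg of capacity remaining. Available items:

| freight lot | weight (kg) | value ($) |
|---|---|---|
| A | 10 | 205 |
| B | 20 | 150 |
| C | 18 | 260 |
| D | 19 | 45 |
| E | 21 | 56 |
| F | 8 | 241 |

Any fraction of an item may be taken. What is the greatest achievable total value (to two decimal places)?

Ratios (sorted): F 30.12, A 20.50, C 14.44, B 7.50, E 2.67, D 2.37
take F (8 @ 241); take A (10 @ 205); take C (18 @ 260); take B (20 @ 150); take 9/21 of E → 24.00. Capacity used 65/65.
Total value = 880.00

880.00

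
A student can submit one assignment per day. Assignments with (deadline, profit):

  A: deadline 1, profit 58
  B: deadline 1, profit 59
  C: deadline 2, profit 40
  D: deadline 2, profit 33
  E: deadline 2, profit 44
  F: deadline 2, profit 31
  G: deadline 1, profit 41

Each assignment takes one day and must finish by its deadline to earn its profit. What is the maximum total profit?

103

Sort by profit descending; place each in the latest free slot ≤ its deadline.
Profit order: B=59 A=58 E=44 G=41 C=40 D=33 F=31
Assign: B→slot 1, A skipped, E→slot 2, G skipped, C skipped, D skipped, F skipped.
Slots: [1:B] [2:E]
Profit = 59 + 44 = 103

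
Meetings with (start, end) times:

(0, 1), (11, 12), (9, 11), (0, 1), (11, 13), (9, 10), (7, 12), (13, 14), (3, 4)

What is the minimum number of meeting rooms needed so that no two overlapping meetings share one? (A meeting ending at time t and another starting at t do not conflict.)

The answer is the maximum number of intervals overlapping at any instant.
starts: [0, 0, 3, 7, 9, 9, 11, 11, 13]
ends:   [1, 1, 4, 10, 11, 12, 12, 13, 14]
s0→1 s0→2 e1→1 e1→0 s3→1 e4→0 s7→1 s9→2 s9→3  — peak 3.

3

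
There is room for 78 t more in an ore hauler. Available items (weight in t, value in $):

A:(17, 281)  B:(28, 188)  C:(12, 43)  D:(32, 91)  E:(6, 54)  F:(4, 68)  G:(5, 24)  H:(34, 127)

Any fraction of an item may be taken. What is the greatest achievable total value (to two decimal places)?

Order: F (68/4=17.00) > A (281/17=16.53) > E (54/6=9.00) > B (188/28=6.71) > G (24/5=4.80) > H (127/34=3.74) > C (43/12=3.58) > D (91/32=2.84)
Fill: take F (4 @ 68) → take A (17 @ 281) → take E (6 @ 54) → take B (28 @ 188) → take G (5 @ 24) → take 18/34 of H → 67.24; 78/78 used.
Total value = 682.24

682.24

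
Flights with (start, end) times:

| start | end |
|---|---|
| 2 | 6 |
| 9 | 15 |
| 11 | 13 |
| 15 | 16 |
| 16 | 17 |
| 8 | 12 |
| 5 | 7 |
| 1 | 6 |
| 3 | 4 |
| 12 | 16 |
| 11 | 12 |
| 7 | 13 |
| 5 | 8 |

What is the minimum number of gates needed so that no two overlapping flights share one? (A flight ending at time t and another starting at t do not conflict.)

5

starts: [1, 2, 3, 5, 5, 7, 8, 9, 11, 11, 12, 15, 16]
ends:   [4, 6, 6, 7, 8, 12, 12, 13, 13, 15, 16, 16, 17]
s1→1 s2→2 s3→3 e4→2 s5→3 s5→4 e6→3 e6→2 e7→1 s7→2 e8→1 s8→2 s9→3 s11→4 s11→5  — peak 5.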